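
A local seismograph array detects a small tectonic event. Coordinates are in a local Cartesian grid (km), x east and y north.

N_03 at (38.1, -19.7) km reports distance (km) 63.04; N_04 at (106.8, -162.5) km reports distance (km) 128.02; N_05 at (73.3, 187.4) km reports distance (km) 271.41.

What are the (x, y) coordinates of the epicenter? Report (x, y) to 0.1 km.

Circle about each station: (x − 38.1)² + (y + 19.7)² = 63.04²; (x − 106.8)² + (y + 162.5)² = 128.02²; (x − 73.3)² + (y − 187.4)² = 271.41².
Subtracting the N_03 equation from the N_04 and N_05 equations removes the quadratic terms:
137.4 x − 285.6 y = 23557.71
70.4 x + 414.2 y = -31037.40
Solving the 2×2 system: x ≈ 11.6, y ≈ -76.9 km.

x ≈ 11.6 km, y ≈ -76.9 km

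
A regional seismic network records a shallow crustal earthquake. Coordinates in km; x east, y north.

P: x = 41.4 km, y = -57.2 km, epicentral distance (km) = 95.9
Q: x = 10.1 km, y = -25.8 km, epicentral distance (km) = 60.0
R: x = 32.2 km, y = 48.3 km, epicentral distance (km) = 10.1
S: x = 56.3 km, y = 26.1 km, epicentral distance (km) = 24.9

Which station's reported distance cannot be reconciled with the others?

Solve using three stations at a time. Using P, R, S (subtract circle equations pairwise → linear system) gives (x, y) ≈ (34.7, 38.5).
Distances from that point to each station vs reported:
  P: calculated 95.9 vs reported 95.9 → residual 0.0 km
  Q: calculated 68.8 vs reported 60.0 → residual 8.8 km
  R: calculated 10.1 vs reported 10.1 → residual 0.0 km
  S: calculated 24.9 vs reported 24.9 → residual 0.0 km
P, R, S are mutually consistent (residuals ≈ 0); Q is off by 8.8 km.

Q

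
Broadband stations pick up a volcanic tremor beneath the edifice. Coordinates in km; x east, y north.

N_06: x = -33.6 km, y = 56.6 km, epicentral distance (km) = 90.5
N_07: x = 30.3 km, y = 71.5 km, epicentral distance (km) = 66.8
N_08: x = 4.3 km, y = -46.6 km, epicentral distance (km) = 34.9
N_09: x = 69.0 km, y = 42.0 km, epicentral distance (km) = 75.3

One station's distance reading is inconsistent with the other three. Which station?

Solve using three stations at a time. Using N_06, N_08, N_09 (subtract circle equations pairwise → linear system) gives (x, y) ≈ (20.7, -15.8).
Distances from that point to each station vs reported:
  N_06: calculated 90.5 vs reported 90.5 → residual 0.0 km
  N_07: calculated 87.8 vs reported 66.8 → residual 21.0 km
  N_08: calculated 34.9 vs reported 34.9 → residual 0.0 km
  N_09: calculated 75.3 vs reported 75.3 → residual 0.0 km
N_06, N_08, N_09 are mutually consistent (residuals ≈ 0); N_07 is off by 21.0 km.

N_07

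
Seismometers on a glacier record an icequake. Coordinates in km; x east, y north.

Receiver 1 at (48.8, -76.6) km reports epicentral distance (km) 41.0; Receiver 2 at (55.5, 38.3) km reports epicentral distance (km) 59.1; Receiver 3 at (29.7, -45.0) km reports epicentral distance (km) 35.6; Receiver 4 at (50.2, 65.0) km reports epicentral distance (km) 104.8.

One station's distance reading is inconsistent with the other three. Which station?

Receiver 2

Solve using three stations at a time. Using Receiver 1, Receiver 3, Receiver 4 (subtract circle equations pairwise → linear system) gives (x, y) ≈ (64.8, -38.8).
Distances from that point to each station vs reported:
  Receiver 1: calculated 41.1 vs reported 41.0 → residual 0.1 km
  Receiver 2: calculated 77.7 vs reported 59.1 → residual 18.6 km
  Receiver 3: calculated 35.7 vs reported 35.6 → residual 0.1 km
  Receiver 4: calculated 104.8 vs reported 104.8 → residual 0.0 km
Receiver 1, Receiver 3, Receiver 4 are mutually consistent (residuals ≈ 0); Receiver 2 is off by 18.6 km.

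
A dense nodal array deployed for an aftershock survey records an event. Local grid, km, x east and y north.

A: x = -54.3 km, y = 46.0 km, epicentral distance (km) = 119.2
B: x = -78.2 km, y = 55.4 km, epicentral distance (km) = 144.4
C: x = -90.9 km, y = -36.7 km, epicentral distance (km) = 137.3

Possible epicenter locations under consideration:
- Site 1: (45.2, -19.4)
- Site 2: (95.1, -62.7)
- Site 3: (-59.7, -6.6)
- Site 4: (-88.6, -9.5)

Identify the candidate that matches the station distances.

Site 1

For each candidate, compare |candidate − station| to the reported distance:
Site 1: residuals A 0.1, B 0.1, C 0.1 → max 0.1 km
Site 2: residuals A 65.6, B 65.3, C 50.5 → max 65.6 km
Site 3: residuals A 66.3, B 79.7, C 93.9 → max 93.9 km
Site 4: residuals A 54.0, B 78.7, C 110.0 → max 110.0 km
Only Site 1 has all residuals ≈ 0.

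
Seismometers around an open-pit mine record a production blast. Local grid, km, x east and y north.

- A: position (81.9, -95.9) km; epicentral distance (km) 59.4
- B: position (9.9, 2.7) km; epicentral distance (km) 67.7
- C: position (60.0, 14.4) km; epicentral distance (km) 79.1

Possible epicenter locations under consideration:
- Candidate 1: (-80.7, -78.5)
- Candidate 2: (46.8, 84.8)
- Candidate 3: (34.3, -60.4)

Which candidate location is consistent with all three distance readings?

Candidate 3

For each candidate, compare |candidate − station| to the reported distance:
Candidate 1: residuals A 104.1, B 54.0, C 89.5 → max 104.1 km
Candidate 2: residuals A 124.7, B 22.3, C 7.5 → max 124.7 km
Candidate 3: residuals A 0.0, B 0.0, C 0.0 → max 0.0 km
Only Candidate 3 has all residuals ≈ 0.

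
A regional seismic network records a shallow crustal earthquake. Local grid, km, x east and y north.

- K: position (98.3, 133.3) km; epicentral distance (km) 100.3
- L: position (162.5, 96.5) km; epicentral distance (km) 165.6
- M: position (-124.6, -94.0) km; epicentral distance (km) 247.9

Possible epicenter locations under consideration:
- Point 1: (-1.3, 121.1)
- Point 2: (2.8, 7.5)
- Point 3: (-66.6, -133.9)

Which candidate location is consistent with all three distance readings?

For each candidate, compare |candidate − station| to the reported distance:
Point 1: residuals K 0.0, L 0.0, M 0.0 → max 0.0 km
Point 2: residuals K 57.6, L 17.2, M 85.0 → max 85.0 km
Point 3: residuals K 213.7, L 159.3, M 177.5 → max 213.7 km
Only Point 1 has all residuals ≈ 0.

Point 1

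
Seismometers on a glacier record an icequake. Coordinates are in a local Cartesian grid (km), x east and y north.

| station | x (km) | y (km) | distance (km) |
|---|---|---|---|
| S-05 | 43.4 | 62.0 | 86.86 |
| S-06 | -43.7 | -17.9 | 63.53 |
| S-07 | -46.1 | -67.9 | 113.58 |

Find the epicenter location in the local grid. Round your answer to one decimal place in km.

-41.9 km east, 45.6 km north

Circle about each station: (x − 43.4)² + (y − 62.0)² = 86.86²; (x + 43.7)² + (y + 17.9)² = 63.53²; (x + 46.1)² + (y + 67.9)² = 113.58².
Subtracting pairs of circle equations eliminates x²+y² and gives linear equations (the radical axes):
-174.2 x − 159.8 y = 11.14
-179.0 x − 259.8 y = -4347.70
Solving the 2×2 system: x ≈ -41.9, y ≈ 45.6 km.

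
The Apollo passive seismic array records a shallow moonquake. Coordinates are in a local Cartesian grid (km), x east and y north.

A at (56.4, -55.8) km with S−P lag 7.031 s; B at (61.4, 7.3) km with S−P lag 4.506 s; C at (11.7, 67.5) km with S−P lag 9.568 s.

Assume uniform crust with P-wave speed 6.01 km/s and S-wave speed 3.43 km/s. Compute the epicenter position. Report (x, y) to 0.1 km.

Distance from S−P lag: d = Δt · v_P v_S / (v_P − v_S) = Δt · (6.01·3.43)/(6.01−3.43) ≈ 7.9900·Δt.
So d_A = 56.18, d_B = 36.00, d_C = 76.45 km.
Circle about each station: (x − 56.4)² + (y + 55.8)² = 56.18²; (x − 61.4)² + (y − 7.3)² = 36.00²; (x − 11.7)² + (y − 67.5)² = 76.45².
Subtracting pairs of circle equations eliminates x²+y² and gives linear equations (the radical axes):
10.0 x + 126.2 y = -611.16
-89.4 x + 246.6 y = -4289.87
Solving the 2×2 system: x ≈ 28.4, y ≈ -7.1 km.

x ≈ 28.4 km, y ≈ -7.1 km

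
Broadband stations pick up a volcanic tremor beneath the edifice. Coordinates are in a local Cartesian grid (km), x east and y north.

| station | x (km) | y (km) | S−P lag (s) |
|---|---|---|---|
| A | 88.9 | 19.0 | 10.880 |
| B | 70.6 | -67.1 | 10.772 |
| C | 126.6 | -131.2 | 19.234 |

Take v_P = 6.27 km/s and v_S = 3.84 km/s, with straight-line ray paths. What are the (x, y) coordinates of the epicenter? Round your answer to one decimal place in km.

Distance from S−P lag: d = Δt · v_P v_S / (v_P − v_S) = Δt · (6.27·3.84)/(6.27−3.84) ≈ 9.9081·Δt.
So d_A = 107.80, d_B = 106.73, d_C = 190.57 km.
Circle about each station: (x − 88.9)² + (y − 19.0)² = 107.80²; (x − 70.6)² + (y + 67.1)² = 106.73²; (x − 126.6)² + (y + 131.2)² = 190.57².
Subtracting the A equation from the B and C equations removes the quadratic terms:
-36.6 x − 172.2 y = 1452.11
75.4 x − 300.4 y = 280.71
Solving the 2×2 system: x ≈ -16.2, y ≈ -5.0 km.

(-16.2, -5.0)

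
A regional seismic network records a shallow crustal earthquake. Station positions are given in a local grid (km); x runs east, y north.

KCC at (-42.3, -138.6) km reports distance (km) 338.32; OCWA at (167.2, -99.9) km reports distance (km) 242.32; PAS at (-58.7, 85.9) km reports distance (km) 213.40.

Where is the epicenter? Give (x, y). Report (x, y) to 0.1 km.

147.3 km east, 141.6 km north

Circle about each station: (x + 42.3)² + (y + 138.6)² = 338.32²; (x − 167.2)² + (y + 99.9)² = 242.32²; (x + 58.7)² + (y − 85.9)² = 213.40².
Subtracting the KCC equation from the OCWA and PAS equations removes the quadratic terms:
419.0 x + 77.4 y = 72678.04
-32.8 x + 449.0 y = 58746.11
Solving the 2×2 system: x ≈ 147.3, y ≈ 141.6 km.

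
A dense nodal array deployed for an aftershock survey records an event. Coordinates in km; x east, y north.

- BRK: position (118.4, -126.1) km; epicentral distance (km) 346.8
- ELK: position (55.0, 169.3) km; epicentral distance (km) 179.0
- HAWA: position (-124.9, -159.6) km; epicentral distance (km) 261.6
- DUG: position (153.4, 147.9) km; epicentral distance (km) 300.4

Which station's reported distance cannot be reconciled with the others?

Solve using three stations at a time. Using BRK, HAWA, DUG (subtract circle equations pairwise → linear system) gives (x, y) ≈ (-143.4, 101.4).
Distances from that point to each station vs reported:
  BRK: calculated 346.8 vs reported 346.8 → residual 0.0 km
  ELK: calculated 209.7 vs reported 179.0 → residual 30.7 km
  HAWA: calculated 261.6 vs reported 261.6 → residual 0.0 km
  DUG: calculated 300.4 vs reported 300.4 → residual 0.0 km
BRK, HAWA, DUG are mutually consistent (residuals ≈ 0); ELK is off by 30.7 km.

ELK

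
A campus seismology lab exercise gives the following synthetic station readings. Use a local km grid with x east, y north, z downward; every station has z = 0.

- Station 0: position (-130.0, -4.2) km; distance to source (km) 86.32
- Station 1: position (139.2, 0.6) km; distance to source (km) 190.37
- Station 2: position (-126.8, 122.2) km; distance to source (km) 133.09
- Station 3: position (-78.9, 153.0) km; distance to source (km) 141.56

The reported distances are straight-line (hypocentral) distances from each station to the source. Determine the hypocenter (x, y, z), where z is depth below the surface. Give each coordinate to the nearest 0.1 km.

(-49.2, 16.4, 22.3)

Each station gives a sphere (x−x_i)² + (y−y_i)² + z² = d_i² (stations at z=0).
Subtracting the Station 0 sphere from Station 1 and Station 2: z² cancels, leaving linear equations in x and y:
538.4 x + 9.6 y = -26330.23
6.4 x + 252.8 y = 3831.63
Solving: x ≈ -49.197, y ≈ 16.402 km (keep extra digits for the depth step; rounded: -49.2, 16.4).
Then from the Station 0 sphere: z² = 86.32² − (x + 130.0)² − (y + 4.2)² with x = -49.197, y = 16.402, so z ≈ 22.306 ≈ 22.3 km.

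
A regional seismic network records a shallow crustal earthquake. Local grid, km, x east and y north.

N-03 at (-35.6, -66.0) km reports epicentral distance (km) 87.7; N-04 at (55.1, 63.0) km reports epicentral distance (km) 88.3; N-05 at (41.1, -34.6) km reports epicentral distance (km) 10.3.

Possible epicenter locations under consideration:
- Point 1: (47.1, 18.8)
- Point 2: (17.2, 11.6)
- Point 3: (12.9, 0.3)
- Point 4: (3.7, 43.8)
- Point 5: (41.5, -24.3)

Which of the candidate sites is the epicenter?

Point 5

For each candidate, compare |candidate − station| to the reported distance:
Point 1: residuals N-03 30.7, N-04 43.4, N-05 43.4 → max 43.4 km
Point 2: residuals N-03 6.2, N-04 24.4, N-05 41.7 → max 41.7 km
Point 3: residuals N-03 5.6, N-04 12.7, N-05 34.6 → max 34.6 km
Point 4: residuals N-03 28.9, N-04 33.4, N-05 76.6 → max 76.6 km
Point 5: residuals N-03 0.0, N-04 0.1, N-05 0.0 → max 0.1 km
Only Point 5 has all residuals ≈ 0.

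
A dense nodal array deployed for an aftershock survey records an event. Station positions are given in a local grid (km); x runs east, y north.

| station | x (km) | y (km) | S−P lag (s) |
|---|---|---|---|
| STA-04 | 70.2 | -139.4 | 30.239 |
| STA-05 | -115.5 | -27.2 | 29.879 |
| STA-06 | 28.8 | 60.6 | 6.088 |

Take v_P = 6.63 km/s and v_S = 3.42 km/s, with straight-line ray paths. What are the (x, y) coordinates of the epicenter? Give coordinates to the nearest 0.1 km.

69.6 km east, 74.2 km north

Distance from S−P lag: d = Δt · v_P v_S / (v_P − v_S) = Δt · (6.63·3.42)/(6.63−3.42) ≈ 7.0637·Δt.
So d_STA-04 = 213.60, d_STA-05 = 211.06, d_STA-06 = 43.00 km.
Circle about each station: (x − 70.2)² + (y + 139.4)² = 213.60²; (x + 115.5)² + (y + 27.2)² = 211.06²; (x − 28.8)² + (y − 60.6)² = 43.00².
Subtracting the STA-04 equation from the STA-05 and STA-06 equations removes the quadratic terms:
-371.4 x + 224.4 y = -9201.67
-82.8 x + 400.0 y = 23917.36
Solving the 2×2 system: x ≈ 69.6, y ≈ 74.2 km.
Check against STA-04 (with the unrounded x, y): √((x − 70.2)²+(y + 139.4)²) = 213.60 ≈ 213.60 km. ✓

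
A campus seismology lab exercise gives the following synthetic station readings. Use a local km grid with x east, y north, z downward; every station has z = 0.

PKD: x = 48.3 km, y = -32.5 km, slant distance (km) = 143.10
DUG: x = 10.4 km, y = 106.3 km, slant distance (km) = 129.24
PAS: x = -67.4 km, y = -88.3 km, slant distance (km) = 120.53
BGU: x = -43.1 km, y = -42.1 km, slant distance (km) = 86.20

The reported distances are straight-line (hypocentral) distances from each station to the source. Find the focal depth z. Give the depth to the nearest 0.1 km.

z ≈ 48.0 km

Each station gives a sphere (x−x_i)² + (y−y_i)² + z² = d_i² (stations at z=0).
Subtracting the PKD sphere from DUG and PAS: z² cancels, leaving linear equations in x and y:
-75.8 x + 277.6 y = 11793.34
-231.4 x − 111.6 y = 14900.64
Solving: x ≈ -75.005, y ≈ 22.003 km (keep extra digits for the depth step; rounded: -75.0, 22.0).
Then from the PKD sphere: z² = 143.10² − (x − 48.3)² − (y + 32.5)² with x = -75.005, y = 22.003, so z ≈ 47.989 ≈ 48.0 km.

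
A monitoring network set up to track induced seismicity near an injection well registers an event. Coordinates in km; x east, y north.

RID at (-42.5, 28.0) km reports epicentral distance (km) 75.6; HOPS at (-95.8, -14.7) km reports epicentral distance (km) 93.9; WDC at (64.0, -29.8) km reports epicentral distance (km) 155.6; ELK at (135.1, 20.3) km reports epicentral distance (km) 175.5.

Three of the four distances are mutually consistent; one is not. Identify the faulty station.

Solve using three stations at a time. Using RID, WDC, ELK (subtract circle equations pairwise → linear system) gives (x, y) ≈ (-21.0, 100.6).
Distances from that point to each station vs reported:
  RID: calculated 75.7 vs reported 75.6 → residual 0.1 km
  HOPS: calculated 137.4 vs reported 93.9 → residual 43.5 km
  WDC: calculated 155.6 vs reported 155.6 → residual 0.0 km
  ELK: calculated 175.5 vs reported 175.5 → residual 0.0 km
RID, WDC, ELK are mutually consistent (residuals ≈ 0); HOPS is off by 43.5 km.

HOPS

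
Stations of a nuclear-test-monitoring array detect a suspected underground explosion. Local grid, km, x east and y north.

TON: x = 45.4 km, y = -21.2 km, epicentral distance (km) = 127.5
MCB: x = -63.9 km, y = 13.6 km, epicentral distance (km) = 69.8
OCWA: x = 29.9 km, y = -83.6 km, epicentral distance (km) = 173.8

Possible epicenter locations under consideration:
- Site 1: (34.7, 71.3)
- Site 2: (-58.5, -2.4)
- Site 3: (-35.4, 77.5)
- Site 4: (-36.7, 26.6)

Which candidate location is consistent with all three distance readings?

For each candidate, compare |candidate − station| to the reported distance:
Site 1: residuals TON 34.4, MCB 44.4, OCWA 18.8 → max 44.4 km
Site 2: residuals TON 21.9, MCB 52.9, OCWA 53.8 → max 53.8 km
Site 3: residuals TON 0.1, MCB 0.2, OCWA 0.0 → max 0.2 km
Site 4: residuals TON 32.5, MCB 39.7, OCWA 45.0 → max 45.0 km
Only Site 3 has all residuals ≈ 0.

Site 3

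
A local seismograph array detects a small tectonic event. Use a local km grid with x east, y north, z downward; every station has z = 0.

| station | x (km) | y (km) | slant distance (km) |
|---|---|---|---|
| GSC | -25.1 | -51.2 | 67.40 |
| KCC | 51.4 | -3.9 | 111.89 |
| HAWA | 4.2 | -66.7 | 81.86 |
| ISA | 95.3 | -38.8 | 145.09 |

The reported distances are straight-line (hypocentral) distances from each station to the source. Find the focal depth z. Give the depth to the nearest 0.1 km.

depth ≈ 64.7 km

Each station gives a sphere (x−x_i)² + (y−y_i)² + z² = d_i² (stations at z=0).
Subtracting the GSC sphere from KCC and HAWA: z² cancels, leaving linear equations in x and y:
153.0 x + 94.6 y = -8570.89
58.6 x − 31.0 y = -943.22
Solving: x ≈ -34.504, y ≈ -34.797 km (keep extra digits for the depth step; rounded: -34.5, -34.8).
Then from the GSC sphere: z² = 67.40² − (x + 25.1)² − (y + 51.2)² with x = -34.504, y = -34.797, so z ≈ 64.694 ≈ 64.7 km.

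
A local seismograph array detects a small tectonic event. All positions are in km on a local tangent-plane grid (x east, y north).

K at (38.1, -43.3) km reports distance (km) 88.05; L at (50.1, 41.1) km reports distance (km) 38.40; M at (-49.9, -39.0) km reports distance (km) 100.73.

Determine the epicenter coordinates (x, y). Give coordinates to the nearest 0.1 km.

Circle about each station: (x − 38.1)² + (y + 43.3)² = 88.05²; (x − 50.1)² + (y − 41.1)² = 38.40²; (x + 49.9)² + (y + 39.0)² = 100.73².
Subtracting the K equation from the L and M equations removes the quadratic terms:
24.0 x + 168.8 y = 7150.96
-176.0 x + 8.6 y = -1709.22
Solving the 2×2 system: x ≈ 11.7, y ≈ 40.7 km.
Check against K (with the unrounded x, y): √((x − 38.1)²+(y + 43.3)²) = 88.05 ≈ 88.05 km. ✓

x ≈ 11.7 km, y ≈ 40.7 km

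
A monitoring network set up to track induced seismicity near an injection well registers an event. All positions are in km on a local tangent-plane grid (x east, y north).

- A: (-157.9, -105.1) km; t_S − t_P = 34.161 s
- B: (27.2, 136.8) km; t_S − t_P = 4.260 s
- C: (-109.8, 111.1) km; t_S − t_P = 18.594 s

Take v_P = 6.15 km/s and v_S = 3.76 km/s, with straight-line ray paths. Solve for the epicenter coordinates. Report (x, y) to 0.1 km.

68.4 km east, 135.8 km north

Distance from S−P lag: d = Δt · v_P v_S / (v_P − v_S) = Δt · (6.15·3.76)/(6.15−3.76) ≈ 9.6753·Δt.
So d_A = 330.52, d_B = 41.22, d_C = 179.90 km.
Circle about each station: (x + 157.9)² + (y + 105.1)² = 330.52²; (x − 27.2)² + (y − 136.8)² = 41.22²; (x + 109.8)² + (y − 111.1)² = 179.90².
Subtracting the A equation from the B and C equations removes the quadratic terms:
370.2 x + 483.8 y = 91020.04
96.2 x + 432.4 y = 65300.29
Solving the 2×2 system: x ≈ 68.4, y ≈ 135.8 km.
Check against A (with the unrounded x, y): √((x + 157.9)²+(y + 105.1)²) = 330.52 ≈ 330.52 km. ✓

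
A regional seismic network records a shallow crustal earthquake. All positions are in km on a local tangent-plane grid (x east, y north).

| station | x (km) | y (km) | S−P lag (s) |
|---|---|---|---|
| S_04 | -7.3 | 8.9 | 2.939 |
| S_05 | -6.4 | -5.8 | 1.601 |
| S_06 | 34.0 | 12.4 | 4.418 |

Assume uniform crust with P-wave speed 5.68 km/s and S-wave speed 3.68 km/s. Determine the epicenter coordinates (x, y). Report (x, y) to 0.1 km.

Distance from S−P lag: d = Δt · v_P v_S / (v_P − v_S) = Δt · (5.68·3.68)/(5.68−3.68) ≈ 10.4512·Δt.
So d_S_04 = 30.72, d_S_05 = 16.73, d_S_06 = 46.17 km.
Circle about each station: (x + 7.3)² + (y − 8.9)² = 30.72²; (x + 6.4)² + (y + 5.8)² = 16.73²; (x − 34.0)² + (y − 12.4)² = 46.17².
Subtracting the S_04 equation from the S_05 and S_06 equations removes the quadratic terms:
1.8 x − 29.4 y = 605.93
82.6 x + 7.0 y = -10.69
Solving the 2×2 system: x ≈ 1.6, y ≈ -20.5 km.

1.6 km east, -20.5 km north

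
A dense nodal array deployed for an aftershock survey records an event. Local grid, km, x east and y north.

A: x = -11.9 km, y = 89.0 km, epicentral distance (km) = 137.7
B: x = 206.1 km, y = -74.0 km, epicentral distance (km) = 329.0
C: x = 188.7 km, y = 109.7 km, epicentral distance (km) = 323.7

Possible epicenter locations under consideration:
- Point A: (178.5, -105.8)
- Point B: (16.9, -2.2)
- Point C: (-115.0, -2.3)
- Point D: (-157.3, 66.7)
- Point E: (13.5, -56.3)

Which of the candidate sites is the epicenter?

For each candidate, compare |candidate − station| to the reported distance:
Point A: residuals A 134.7, B 286.9, C 108.0 → max 286.9 km
Point B: residuals A 42.1, B 126.6, C 118.7 → max 126.6 km
Point C: residuals A 0.0, B 0.0, C 0.0 → max 0.0 km
Point D: residuals A 9.4, B 60.7, C 25.0 → max 60.7 km
Point E: residuals A 9.8, B 135.6, C 82.3 → max 135.6 km
Only Point C has all residuals ≈ 0.

Point C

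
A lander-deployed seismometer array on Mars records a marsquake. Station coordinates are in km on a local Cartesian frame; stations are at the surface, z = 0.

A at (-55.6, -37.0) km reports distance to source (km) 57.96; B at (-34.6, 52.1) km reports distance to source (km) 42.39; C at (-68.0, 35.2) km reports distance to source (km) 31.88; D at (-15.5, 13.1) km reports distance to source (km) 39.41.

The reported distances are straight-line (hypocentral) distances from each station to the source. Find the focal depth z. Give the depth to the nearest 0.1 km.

19.1 km

Each station gives a sphere (x−x_i)² + (y−y_i)² + z² = d_i² (stations at z=0).
Subtracting the A sphere from B and C: z² cancels, leaving linear equations in x and y:
42.0 x + 178.2 y = 1013.66
-24.8 x + 144.4 y = 3745.71
Solving: x ≈ -49.705, y ≈ 17.403 km (keep extra digits for the depth step; rounded: -49.7, 17.4).
Then from the A sphere: z² = 57.96² − (x + 55.6)² − (y + 37.0)² with x = -49.705, y = 17.403, so z ≈ 19.103 ≈ 19.1 km.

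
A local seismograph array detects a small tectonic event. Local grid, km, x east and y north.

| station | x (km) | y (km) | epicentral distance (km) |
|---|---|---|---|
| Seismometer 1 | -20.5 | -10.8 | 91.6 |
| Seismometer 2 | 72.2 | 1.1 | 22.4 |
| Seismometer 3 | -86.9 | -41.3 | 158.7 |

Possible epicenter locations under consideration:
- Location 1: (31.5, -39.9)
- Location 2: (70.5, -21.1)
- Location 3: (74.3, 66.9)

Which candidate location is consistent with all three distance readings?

Location 2

For each candidate, compare |candidate − station| to the reported distance:
Location 1: residuals Seismometer 1 32.0, Seismometer 2 35.4, Seismometer 3 40.3 → max 40.3 km
Location 2: residuals Seismometer 1 0.0, Seismometer 2 0.1, Seismometer 3 0.0 → max 0.1 km
Location 3: residuals Seismometer 1 31.0, Seismometer 2 43.4, Seismometer 3 35.4 → max 43.4 km
Only Location 2 has all residuals ≈ 0.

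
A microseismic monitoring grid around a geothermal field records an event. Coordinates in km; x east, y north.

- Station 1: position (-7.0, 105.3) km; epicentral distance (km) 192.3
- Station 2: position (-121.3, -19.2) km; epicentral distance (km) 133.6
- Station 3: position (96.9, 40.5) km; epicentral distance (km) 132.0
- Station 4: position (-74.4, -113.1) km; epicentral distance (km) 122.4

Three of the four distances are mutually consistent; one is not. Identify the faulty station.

Solve using three stations at a time. Using Station 1, Station 3, Station 4 (subtract circle equations pairwise → linear system) gives (x, y) ≈ (43.5, -80.3).
Distances from that point to each station vs reported:
  Station 1: calculated 192.3 vs reported 192.3 → residual 0.0 km
  Station 2: calculated 175.8 vs reported 133.6 → residual 42.2 km
  Station 3: calculated 132.0 vs reported 132.0 → residual 0.0 km
  Station 4: calculated 122.4 vs reported 122.4 → residual 0.0 km
Station 1, Station 3, Station 4 are mutually consistent (residuals ≈ 0); Station 2 is off by 42.2 km.

Station 2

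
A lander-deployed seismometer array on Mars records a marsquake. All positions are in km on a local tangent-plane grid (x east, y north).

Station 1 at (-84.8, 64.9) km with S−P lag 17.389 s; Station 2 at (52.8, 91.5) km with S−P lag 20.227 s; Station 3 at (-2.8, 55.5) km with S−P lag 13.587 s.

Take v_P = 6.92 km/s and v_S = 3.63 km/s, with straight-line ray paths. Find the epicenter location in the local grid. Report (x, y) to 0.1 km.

Distance from S−P lag: d = Δt · v_P v_S / (v_P − v_S) = Δt · (6.92·3.63)/(6.92−3.63) ≈ 7.6351·Δt.
So d_Station 1 = 132.77, d_Station 2 = 154.44, d_Station 3 = 103.74 km.
Circle about each station: (x + 84.8)² + (y − 64.9)² = 132.77²; (x − 52.8)² + (y − 91.5)² = 154.44²; (x + 2.8)² + (y − 55.5)² = 103.74².
Subtracting the Station 1 equation from the Station 2 and Station 3 equations removes the quadratic terms:
275.2 x + 53.2 y = -6466.80
164.0 x − 18.8 y = -1449.07
Solving the 2×2 system: x ≈ -14.3, y ≈ -47.6 km.

(-14.3, -47.6)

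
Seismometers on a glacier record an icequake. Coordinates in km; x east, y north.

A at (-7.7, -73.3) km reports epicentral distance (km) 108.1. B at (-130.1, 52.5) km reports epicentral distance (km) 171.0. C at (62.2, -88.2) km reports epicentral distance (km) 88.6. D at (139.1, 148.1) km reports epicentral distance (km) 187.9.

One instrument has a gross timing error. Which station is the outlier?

Solve using three stations at a time. Using B, C, D (subtract circle equations pairwise → linear system) gives (x, y) ≈ (30.8, -5.4).
Distances from that point to each station vs reported:
  A: calculated 78.0 vs reported 108.1 → residual 30.1 km
  B: calculated 171.0 vs reported 171.0 → residual 0.0 km
  C: calculated 88.6 vs reported 88.6 → residual 0.0 km
  D: calculated 187.9 vs reported 187.9 → residual 0.0 km
B, C, D are mutually consistent (residuals ≈ 0); A is off by 30.1 km.

A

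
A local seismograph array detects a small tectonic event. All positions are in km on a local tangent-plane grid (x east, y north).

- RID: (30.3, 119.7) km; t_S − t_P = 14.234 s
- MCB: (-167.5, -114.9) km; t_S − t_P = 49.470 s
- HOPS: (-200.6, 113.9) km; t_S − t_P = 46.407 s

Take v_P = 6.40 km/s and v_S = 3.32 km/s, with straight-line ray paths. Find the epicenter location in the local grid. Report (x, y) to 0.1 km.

Distance from S−P lag: d = Δt · v_P v_S / (v_P − v_S) = Δt · (6.40·3.32)/(6.40−3.32) ≈ 6.8987·Δt.
So d_RID = 98.20, d_MCB = 341.28, d_HOPS = 320.15 km.
Circle about each station: (x − 30.3)² + (y − 119.7)² = 98.20²; (x + 167.5)² + (y + 114.9)² = 341.28²; (x + 200.6)² + (y − 113.9)² = 320.15².
Subtracting the RID equation from the MCB and HOPS equations removes the quadratic terms:
-395.6 x − 469.2 y = -80816.72
-461.8 x − 11.6 y = -54885.39
Solving the 2×2 system: x ≈ 117.0, y ≈ 73.6 km.

x ≈ 117.0 km, y ≈ 73.6 km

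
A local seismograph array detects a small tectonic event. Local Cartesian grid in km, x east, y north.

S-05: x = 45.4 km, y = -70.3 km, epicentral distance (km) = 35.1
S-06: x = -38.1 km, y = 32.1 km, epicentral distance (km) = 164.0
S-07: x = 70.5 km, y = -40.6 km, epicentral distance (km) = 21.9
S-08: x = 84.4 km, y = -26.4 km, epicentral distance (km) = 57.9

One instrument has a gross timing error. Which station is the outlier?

Solve using three stations at a time. Using S-05, S-06, S-08 (subtract circle equations pairwise → linear system) gives (x, y) ≈ (77.8, -84.0).
Distances from that point to each station vs reported:
  S-05: calculated 35.2 vs reported 35.1 → residual 0.1 km
  S-06: calculated 164.0 vs reported 164.0 → residual 0.0 km
  S-07: calculated 44.0 vs reported 21.9 → residual 22.1 km
  S-08: calculated 57.9 vs reported 57.9 → residual 0.0 km
S-05, S-06, S-08 are mutually consistent (residuals ≈ 0); S-07 is off by 22.1 km.

S-07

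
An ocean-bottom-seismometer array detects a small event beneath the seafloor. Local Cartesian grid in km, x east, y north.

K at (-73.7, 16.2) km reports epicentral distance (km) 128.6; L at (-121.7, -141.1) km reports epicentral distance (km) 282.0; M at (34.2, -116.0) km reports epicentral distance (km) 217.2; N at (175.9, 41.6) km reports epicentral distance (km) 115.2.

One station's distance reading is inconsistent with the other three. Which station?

N

Solve using three stations at a time. Using K, L, M (subtract circle equations pairwise → linear system) gives (x, y) ≈ (23.1, 100.9).
Distances from that point to each station vs reported:
  K: calculated 128.6 vs reported 128.6 → residual 0.0 km
  L: calculated 282.0 vs reported 282.0 → residual 0.0 km
  M: calculated 217.2 vs reported 217.2 → residual 0.0 km
  N: calculated 164.0 vs reported 115.2 → residual 48.8 km
K, L, M are mutually consistent (residuals ≈ 0); N is off by 48.8 km.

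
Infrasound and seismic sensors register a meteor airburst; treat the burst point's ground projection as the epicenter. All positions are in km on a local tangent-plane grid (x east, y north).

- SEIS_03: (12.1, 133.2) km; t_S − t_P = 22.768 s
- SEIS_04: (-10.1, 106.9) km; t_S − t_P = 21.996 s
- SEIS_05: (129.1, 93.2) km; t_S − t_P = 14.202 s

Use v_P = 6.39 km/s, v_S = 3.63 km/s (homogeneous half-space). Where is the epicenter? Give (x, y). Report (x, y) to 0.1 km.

(118.7, -25.7)

Distance from S−P lag: d = Δt · v_P v_S / (v_P − v_S) = Δt · (6.39·3.63)/(6.39−3.63) ≈ 8.4042·Δt.
So d_SEIS_03 = 191.35, d_SEIS_04 = 184.86, d_SEIS_05 = 119.36 km.
Circle about each station: (x − 12.1)² + (y − 133.2)² = 191.35²; (x + 10.1)² + (y − 106.9)² = 184.86²; (x − 129.1)² + (y − 93.2)² = 119.36².
Subtracting pairs of circle equations eliminates x²+y² and gives linear equations (the radical axes):
-44.4 x − 52.6 y = -3917.43
234.0 x − 80.0 y = 29832.41
Solving the 2×2 system: x ≈ 118.7, y ≈ -25.7 km.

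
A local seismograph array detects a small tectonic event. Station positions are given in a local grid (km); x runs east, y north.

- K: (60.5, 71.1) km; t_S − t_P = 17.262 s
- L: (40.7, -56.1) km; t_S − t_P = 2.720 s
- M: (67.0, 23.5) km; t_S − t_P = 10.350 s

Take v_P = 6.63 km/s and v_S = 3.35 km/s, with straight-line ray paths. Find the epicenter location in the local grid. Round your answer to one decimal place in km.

Distance from S−P lag: d = Δt · v_P v_S / (v_P − v_S) = Δt · (6.63·3.35)/(6.63−3.35) ≈ 6.7715·Δt.
So d_K = 116.89, d_L = 18.42, d_M = 70.08 km.
Circle about each station: (x − 60.5)² + (y − 71.1)² = 116.89²; (x − 40.7)² + (y + 56.1)² = 18.42²; (x − 67.0)² + (y − 23.5)² = 70.08².
Subtracting pairs of circle equations eliminates x²+y² and gives linear equations (the radical axes):
-39.6 x − 254.4 y = 9412.22
13.0 x − 95.2 y = 5077.86
Solving the 2×2 system: x ≈ 55.9, y ≈ -45.7 km.
Check against K (with the unrounded x, y): √((x − 60.5)²+(y − 71.1)²) = 116.89 ≈ 116.89 km. ✓

55.9 km east, -45.7 km north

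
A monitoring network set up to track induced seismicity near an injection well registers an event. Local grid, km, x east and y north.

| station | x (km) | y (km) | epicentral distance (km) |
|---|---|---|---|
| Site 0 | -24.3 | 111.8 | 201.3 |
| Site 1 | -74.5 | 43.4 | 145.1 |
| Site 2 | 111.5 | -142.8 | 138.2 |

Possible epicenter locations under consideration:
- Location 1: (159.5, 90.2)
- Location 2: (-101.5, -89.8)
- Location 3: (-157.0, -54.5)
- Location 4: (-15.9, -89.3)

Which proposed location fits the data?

Location 4

For each candidate, compare |candidate − station| to the reported distance:
Location 1: residuals Site 0 16.2, Site 1 93.5, Site 2 99.7 → max 99.7 km
Location 2: residuals Site 0 14.6, Site 1 9.2, Site 2 81.3 → max 81.3 km
Location 3: residuals Site 0 11.5, Site 1 17.1, Site 2 144.4 → max 144.4 km
Location 4: residuals Site 0 0.0, Site 1 0.0, Site 2 0.0 → max 0.0 km
Only Location 4 has all residuals ≈ 0.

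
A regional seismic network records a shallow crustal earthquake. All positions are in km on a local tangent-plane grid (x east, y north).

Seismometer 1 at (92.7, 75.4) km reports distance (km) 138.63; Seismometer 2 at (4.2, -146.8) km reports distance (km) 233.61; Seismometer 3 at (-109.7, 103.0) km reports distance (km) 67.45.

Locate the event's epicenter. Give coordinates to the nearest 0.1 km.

Circle about each station: (x − 92.7)² + (y − 75.4)² = 138.63²; (x − 4.2)² + (y + 146.8)² = 233.61²; (x + 109.7)² + (y − 103.0)² = 67.45².
Subtracting pairs of circle equations eliminates x²+y² and gives linear equations (the radical axes):
-177.0 x − 444.4 y = -28065.93
-404.8 x + 55.2 y = 23033.41
Solving the 2×2 system: x ≈ -45.8, y ≈ 81.4 km.
Check against Seismometer 1 (with the unrounded x, y): √((x − 92.7)²+(y − 75.4)²) = 138.63 ≈ 138.63 km. ✓

x ≈ -45.8 km, y ≈ 81.4 km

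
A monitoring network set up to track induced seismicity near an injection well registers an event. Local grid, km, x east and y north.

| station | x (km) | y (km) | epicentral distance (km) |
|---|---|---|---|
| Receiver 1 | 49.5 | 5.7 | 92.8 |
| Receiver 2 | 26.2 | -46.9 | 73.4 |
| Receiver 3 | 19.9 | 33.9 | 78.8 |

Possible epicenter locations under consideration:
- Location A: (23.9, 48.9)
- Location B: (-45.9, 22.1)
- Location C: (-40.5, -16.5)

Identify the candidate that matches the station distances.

Location C

For each candidate, compare |candidate − station| to the reported distance:
Location A: residuals Receiver 1 42.6, Receiver 2 22.4, Receiver 3 63.3 → max 63.3 km
Location B: residuals Receiver 1 4.0, Receiver 2 26.4, Receiver 3 12.0 → max 26.4 km
Location C: residuals Receiver 1 0.1, Receiver 2 0.1, Receiver 3 0.1 → max 0.1 km
Only Location C has all residuals ≈ 0.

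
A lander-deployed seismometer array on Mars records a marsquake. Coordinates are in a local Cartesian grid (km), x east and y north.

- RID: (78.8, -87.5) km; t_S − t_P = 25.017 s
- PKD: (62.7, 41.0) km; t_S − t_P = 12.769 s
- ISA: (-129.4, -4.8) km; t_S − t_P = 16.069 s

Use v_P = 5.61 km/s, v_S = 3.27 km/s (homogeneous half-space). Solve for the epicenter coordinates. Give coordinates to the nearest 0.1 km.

(-31.6, 74.6)

Distance from S−P lag: d = Δt · v_P v_S / (v_P − v_S) = Δt · (5.61·3.27)/(5.61−3.27) ≈ 7.8396·Δt.
So d_RID = 196.12, d_PKD = 100.10, d_ISA = 125.97 km.
Circle about each station: (x − 78.8)² + (y + 87.5)² = 196.12²; (x − 62.7)² + (y − 41.0)² = 100.10²; (x + 129.4)² + (y + 4.8)² = 125.97².
Subtracting pairs of circle equations eliminates x²+y² and gives linear equations (the radical axes):
-32.2 x + 257.0 y = 20189.64
-416.4 x + 165.4 y = 25496.32
Solving the 2×2 system: x ≈ -31.6, y ≈ 74.6 km.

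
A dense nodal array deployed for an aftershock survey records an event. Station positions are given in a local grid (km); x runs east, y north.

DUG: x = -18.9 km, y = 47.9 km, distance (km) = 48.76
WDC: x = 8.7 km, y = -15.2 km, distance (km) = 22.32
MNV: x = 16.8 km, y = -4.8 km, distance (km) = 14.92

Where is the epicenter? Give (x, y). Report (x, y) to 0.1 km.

x ≈ 7.8 km, y ≈ 7.1 km

Circle about each station: (x + 18.9)² + (y − 47.9)² = 48.76²; (x − 8.7)² + (y + 15.2)² = 22.32²; (x − 16.8)² + (y + 4.8)² = 14.92².
Subtracting pairs of circle equations eliminates x²+y² and gives linear equations (the radical axes):
55.2 x − 126.2 y = -465.53
71.4 x − 105.4 y = -191.41
Solving the 2×2 system: x ≈ 7.8, y ≈ 7.1 km.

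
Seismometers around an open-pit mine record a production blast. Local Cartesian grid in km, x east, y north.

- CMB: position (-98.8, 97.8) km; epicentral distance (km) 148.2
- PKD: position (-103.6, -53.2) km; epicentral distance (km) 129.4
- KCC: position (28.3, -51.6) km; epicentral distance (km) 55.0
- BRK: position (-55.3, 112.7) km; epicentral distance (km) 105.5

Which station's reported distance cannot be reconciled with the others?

Solve using three stations at a time. Using CMB, PKD, KCC (subtract circle equations pairwise → linear system) gives (x, y) ≈ (13.7, 1.4).
Distances from that point to each station vs reported:
  CMB: calculated 148.2 vs reported 148.2 → residual 0.0 km
  PKD: calculated 129.4 vs reported 129.4 → residual 0.0 km
  KCC: calculated 54.9 vs reported 55.0 → residual 0.1 km
  BRK: calculated 131.0 vs reported 105.5 → residual 25.5 km
CMB, PKD, KCC are mutually consistent (residuals ≈ 0); BRK is off by 25.5 km.

BRK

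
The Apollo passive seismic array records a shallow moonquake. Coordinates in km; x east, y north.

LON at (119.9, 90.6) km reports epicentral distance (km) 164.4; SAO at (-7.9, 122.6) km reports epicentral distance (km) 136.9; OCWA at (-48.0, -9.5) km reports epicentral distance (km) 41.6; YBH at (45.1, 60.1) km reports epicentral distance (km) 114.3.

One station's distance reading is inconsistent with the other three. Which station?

Solve using three stations at a time. Using LON, SAO, OCWA (subtract circle equations pairwise → linear system) gives (x, y) ≈ (-6.7, -14.3).
Distances from that point to each station vs reported:
  LON: calculated 164.4 vs reported 164.4 → residual 0.0 km
  SAO: calculated 136.9 vs reported 136.9 → residual 0.0 km
  OCWA: calculated 41.6 vs reported 41.6 → residual 0.0 km
  YBH: calculated 90.6 vs reported 114.3 → residual 23.7 km
LON, SAO, OCWA are mutually consistent (residuals ≈ 0); YBH is off by 23.7 km.

YBH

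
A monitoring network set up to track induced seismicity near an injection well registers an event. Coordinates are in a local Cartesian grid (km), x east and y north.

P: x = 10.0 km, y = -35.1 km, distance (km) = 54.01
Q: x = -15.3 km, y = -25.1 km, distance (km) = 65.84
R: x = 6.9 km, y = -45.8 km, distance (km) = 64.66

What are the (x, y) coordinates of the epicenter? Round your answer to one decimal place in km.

x ≈ 40.9 km, y ≈ 9.2 km

Circle about each station: (x − 10.0)² + (y + 35.1)² = 54.01²; (x + 15.3)² + (y + 25.1)² = 65.84²; (x − 6.9)² + (y + 45.8)² = 64.66².
Subtracting the P equation from the Q and R equations removes the quadratic terms:
-50.6 x + 20.0 y = -1885.74
-6.2 x − 21.4 y = -450.60
Solving the 2×2 system: x ≈ 40.9, y ≈ 9.2 km.
Check against P (with the unrounded x, y): √((x − 10.0)²+(y + 35.1)²) = 54.02 ≈ 54.01 km. ✓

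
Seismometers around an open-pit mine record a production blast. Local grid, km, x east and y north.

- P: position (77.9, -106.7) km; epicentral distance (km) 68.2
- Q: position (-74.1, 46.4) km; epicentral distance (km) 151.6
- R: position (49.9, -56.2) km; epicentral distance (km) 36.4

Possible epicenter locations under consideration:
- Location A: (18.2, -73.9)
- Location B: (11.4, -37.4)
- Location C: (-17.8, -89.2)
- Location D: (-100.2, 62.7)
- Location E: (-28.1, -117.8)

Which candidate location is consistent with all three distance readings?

Location A

For each candidate, compare |candidate − station| to the reported distance:
Location A: residuals P 0.1, Q 0.0, R 0.1 → max 0.1 km
Location B: residuals P 27.8, Q 31.9, R 6.4 → max 31.9 km
Location C: residuals P 29.1, Q 4.8, R 38.9 → max 38.9 km
Location D: residuals P 177.6, Q 120.8, R 155.1 → max 177.6 km
Location E: residuals P 38.4, Q 18.9, R 63.0 → max 63.0 km
Only Location A has all residuals ≈ 0.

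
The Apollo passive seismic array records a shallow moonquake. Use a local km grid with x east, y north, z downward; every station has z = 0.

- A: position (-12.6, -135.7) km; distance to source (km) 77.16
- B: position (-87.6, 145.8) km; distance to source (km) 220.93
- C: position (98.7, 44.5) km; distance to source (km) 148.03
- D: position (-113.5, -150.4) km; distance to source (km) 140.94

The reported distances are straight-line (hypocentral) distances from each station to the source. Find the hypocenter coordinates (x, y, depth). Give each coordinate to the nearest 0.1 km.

(-6.3, -59.4, 9.6)

Each station gives a sphere (x−x_i)² + (y−y_i)² + z² = d_i² (stations at z=0).
Subtracting the A sphere from B and C: z² cancels, leaving linear equations in x and y:
-150.0 x + 563.0 y = -32498.25
222.6 x + 360.4 y = -22810.53
Solving: x ≈ -6.299, y ≈ -59.402 km (keep extra digits for the depth step; rounded: -6.3, -59.4).
Then from the A sphere: z² = 77.16² − (x + 12.6)² − (y + 135.7)² with x = -6.299, y = -59.402, so z ≈ 9.622 ≈ 9.6 km.
Check against D (with the unrounded solution): distance 140.94 ≈ 140.94 km. ✓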